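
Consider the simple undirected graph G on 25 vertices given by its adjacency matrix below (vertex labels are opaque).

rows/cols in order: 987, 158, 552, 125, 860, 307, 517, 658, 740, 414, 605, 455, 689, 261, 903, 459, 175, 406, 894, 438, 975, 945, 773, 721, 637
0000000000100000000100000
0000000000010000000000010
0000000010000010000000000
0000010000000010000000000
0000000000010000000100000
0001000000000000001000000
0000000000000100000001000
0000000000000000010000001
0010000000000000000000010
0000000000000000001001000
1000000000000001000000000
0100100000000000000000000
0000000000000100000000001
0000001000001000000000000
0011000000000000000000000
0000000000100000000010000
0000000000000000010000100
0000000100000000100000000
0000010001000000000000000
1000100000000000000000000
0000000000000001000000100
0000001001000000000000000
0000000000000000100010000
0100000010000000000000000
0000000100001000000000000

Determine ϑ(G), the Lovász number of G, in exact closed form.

25*cos(pi/25)/(cos(pi/25) + 1)

N(158) = {455, 721}, |N(158)| = 2.
deg(860) = 2; N(860) = {455, 438}.
Vertex 658 has 2 neighbors: 406, 637.
deg(987) = 2; N(987) = {605, 438}.
Every vertex has degree 2 (N=25); a single 25-cycle (edge-transitive).
Distinct eigenvalues (to 6 d.p.): [2.0, 1.937166, 1.752613, 1.457937, 1.071654, 0.618034, 0.125581, -0.374763, -0.851559, -1.274848, -1.618034, -1.859553, -1.984229].
ϑ = −N·λ_min/(λ_max−λ_min) = −25·(-2*cos(pi/25))/(2−(-2*cos(pi/25))) = 25*cos(pi/25)/(cos(pi/25) + 1).
≈ 12.450521808 (to 9 d.p.).
Lovász sandwich 12 ≤ 25*cos(pi/25)/(cos(pi/25) + 1) ≤ 13: both strict.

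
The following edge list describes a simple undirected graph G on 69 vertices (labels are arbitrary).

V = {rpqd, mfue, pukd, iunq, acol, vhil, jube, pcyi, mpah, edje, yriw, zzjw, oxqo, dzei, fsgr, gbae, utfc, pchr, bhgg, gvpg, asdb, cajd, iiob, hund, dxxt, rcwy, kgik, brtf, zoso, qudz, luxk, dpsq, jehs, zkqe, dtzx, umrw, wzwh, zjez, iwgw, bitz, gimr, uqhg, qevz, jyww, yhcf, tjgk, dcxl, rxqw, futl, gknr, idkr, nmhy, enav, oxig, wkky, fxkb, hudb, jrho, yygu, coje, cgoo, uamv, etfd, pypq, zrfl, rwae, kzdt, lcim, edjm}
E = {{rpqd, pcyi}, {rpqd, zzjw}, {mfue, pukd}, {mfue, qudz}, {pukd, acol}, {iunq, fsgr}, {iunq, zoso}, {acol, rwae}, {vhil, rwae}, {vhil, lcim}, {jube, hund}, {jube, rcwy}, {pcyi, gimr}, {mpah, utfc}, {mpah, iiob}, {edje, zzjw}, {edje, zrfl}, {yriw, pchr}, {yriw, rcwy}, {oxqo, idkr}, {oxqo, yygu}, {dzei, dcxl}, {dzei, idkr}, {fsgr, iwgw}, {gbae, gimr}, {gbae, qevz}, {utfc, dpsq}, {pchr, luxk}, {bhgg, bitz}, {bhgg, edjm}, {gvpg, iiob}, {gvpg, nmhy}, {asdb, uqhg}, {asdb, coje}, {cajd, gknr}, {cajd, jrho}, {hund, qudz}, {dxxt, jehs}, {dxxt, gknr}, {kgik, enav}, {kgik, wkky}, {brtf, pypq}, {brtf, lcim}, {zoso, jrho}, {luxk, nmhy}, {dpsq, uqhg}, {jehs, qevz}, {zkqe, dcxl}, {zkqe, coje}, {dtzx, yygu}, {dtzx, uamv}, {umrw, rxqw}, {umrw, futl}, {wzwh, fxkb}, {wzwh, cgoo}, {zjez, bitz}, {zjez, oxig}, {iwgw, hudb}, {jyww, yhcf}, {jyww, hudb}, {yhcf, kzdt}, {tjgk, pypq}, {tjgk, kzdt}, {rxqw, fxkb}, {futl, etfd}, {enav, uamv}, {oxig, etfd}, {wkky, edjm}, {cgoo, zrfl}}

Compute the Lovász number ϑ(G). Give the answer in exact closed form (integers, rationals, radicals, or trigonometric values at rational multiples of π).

deg(rcwy) = 2; N(rcwy) = {jube, yriw}.
Vertex edje has 2 neighbors: zzjw, zrfl.
deg(yhcf) = 2; N(yhcf) = {jyww, kzdt}.
Vertex bitz has 2 neighbors: bhgg, zjez.
Every vertex has degree 2 (N=69); this is C_{69}, the 69-cycle.
Distinct eigenvalues (to 5 d.p.): [2.0, 1.99171, 1.96692, 1.92583, 1.86879, 1.79626, 1.70884, 1.60726, 1.49237, 1.36511, 1.22653, 1.0778, 0.92013, 0.75484, 0.58329, 0.40691, 0.22716, 0.04553, -0.13648, -0.31737, -0.49562, -0.66976, -0.83835, -1.0, -1.15336, -1.29716, -1.43022, -1.55142, -1.65977, -1.75437, -1.83442, -1.89928, -1.9484, -1.98137, -1.99793].
Lovász: ϑ = −69(-2*cos(pi/69))/(2+-(-1)*2*cos(pi/69)) = 69*cos(pi/69)/(cos(pi/69) + 1).
Numerically 34.482114103.
Lovász sandwich 34 ≤ 69*cos(pi/69)/(cos(pi/69) + 1) ≤ 35: both strict.

69*cos(pi/69)/(cos(pi/69) + 1)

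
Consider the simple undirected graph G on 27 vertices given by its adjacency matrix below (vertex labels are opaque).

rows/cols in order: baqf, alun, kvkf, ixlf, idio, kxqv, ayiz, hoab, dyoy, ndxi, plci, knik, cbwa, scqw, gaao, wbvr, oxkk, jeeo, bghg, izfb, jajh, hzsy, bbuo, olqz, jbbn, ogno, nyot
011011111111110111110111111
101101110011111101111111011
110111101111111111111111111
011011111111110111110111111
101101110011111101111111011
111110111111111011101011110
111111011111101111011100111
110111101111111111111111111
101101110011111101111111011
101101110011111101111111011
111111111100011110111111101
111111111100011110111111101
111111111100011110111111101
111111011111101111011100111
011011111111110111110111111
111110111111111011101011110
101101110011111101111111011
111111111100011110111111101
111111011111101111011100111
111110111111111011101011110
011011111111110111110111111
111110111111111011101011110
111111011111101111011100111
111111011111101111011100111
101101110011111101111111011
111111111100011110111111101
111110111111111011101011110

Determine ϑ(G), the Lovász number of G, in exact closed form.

Vertex hzsy has 22 neighbors: baqf, alun, kvkf, ixlf, idio, ayiz, hoab, dyoy, ndxi, plci, knik, cbwa, scqw, gaao, oxkk, jeeo, bghg, jajh, bbuo, olqz, jbbn, ogno.
deg(ayiz) = 22; N(ayiz) = {baqf, alun, kvkf, ixlf, idio, kxqv, hoab, dyoy, ndxi, plci, knik, cbwa, gaao, wbvr, oxkk, jeeo, izfb, jajh, hzsy, jbbn, ogno, nyot}.
N(jeeo) = {baqf, alun, kvkf, ixlf, idio, kxqv, ayiz, hoab, dyoy, ndxi, scqw, gaao, wbvr, oxkk, bghg, izfb, jajh, hzsy, bbuo, olqz, jbbn, nyot}, |N(jeeo)| = 22.
deg(gaao) = 23; N(gaao) = {alun, kvkf, idio, kxqv, ayiz, hoab, dyoy, ndxi, plci, knik, cbwa, scqw, wbvr, oxkk, jeeo, bghg, izfb, hzsy, bbuo, olqz, jbbn, ogno, nyot}.
Complete 6-partite, parts [6, 5, 5, 5, 4, 2]: perfect, ϑ = α = 6.
≈ 6.0000 (to 4 d.p.).
6 ≤ 6 ≤ 6: collapsed.

6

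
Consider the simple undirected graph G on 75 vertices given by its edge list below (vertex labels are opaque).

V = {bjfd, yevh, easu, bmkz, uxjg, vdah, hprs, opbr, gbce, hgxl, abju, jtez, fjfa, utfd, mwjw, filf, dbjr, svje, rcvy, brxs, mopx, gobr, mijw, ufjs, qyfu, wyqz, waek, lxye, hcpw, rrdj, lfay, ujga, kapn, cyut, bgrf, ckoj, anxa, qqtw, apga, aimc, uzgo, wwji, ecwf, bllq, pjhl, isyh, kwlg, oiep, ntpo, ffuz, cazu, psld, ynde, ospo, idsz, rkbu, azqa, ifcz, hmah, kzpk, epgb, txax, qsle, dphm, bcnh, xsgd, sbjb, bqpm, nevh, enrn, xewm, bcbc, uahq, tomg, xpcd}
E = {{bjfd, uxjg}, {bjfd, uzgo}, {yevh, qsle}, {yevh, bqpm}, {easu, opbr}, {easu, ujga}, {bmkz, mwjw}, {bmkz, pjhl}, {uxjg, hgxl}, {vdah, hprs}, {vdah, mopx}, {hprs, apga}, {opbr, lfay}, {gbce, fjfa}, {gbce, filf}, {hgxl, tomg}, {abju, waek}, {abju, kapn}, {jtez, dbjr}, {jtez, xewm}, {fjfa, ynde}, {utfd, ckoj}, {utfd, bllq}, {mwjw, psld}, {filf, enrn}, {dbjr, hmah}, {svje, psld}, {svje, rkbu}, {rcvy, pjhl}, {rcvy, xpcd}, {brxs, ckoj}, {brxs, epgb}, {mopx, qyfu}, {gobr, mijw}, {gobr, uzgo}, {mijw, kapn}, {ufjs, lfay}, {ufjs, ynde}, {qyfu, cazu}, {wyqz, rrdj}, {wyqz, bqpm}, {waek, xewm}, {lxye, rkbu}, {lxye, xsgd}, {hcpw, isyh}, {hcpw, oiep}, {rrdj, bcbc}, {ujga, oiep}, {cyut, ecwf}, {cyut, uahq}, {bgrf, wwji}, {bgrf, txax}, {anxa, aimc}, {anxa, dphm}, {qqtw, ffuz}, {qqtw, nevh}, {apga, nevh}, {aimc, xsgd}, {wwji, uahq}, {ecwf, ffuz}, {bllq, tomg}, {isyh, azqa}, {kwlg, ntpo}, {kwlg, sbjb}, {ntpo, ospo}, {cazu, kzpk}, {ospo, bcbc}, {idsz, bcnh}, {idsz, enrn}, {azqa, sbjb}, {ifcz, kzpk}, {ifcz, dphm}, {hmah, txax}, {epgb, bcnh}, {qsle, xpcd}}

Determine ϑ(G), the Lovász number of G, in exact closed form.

N(txax) = {bgrf, hmah}, |N(txax)| = 2.
N(wyqz) = {rrdj, bqpm}, |N(wyqz)| = 2.
N(pjhl) = {bmkz, rcvy}, |N(pjhl)| = 2.
N(hgxl) = {uxjg, tomg}, |N(hgxl)| = 2.
75-vertex 2-regular graph: this is C_{75}, the 75-cycle.
A has 38 distinct eigenvalues ≈ [2.0, 1.99299, 1.97199, 1.93717, 1.88875, 1.82709, 1.75261, 1.66584, 1.56739, 1.45794, 1.33826, 1.2092, 1.07165, 0.92659, 0.77503, 0.61803, 0.4567, 0.29217, 0.12558, -0.04188, -0.20906, -0.37476, -0.53784, -0.69714, -0.85156, -1.0, -1.14143, -1.27485, -1.39933, -1.51399, -1.61803, -1.71073, -1.79142, -1.85955, -1.91464, -1.9563, -1.98423, -1.99825].
ϑ = −N·λ_min/(λ_max−λ_min) = −75·(-2*cos(pi/75))/(2−(-2*cos(pi/75))) = 75*cos(pi/75)/(cos(pi/75) + 1).
ϑ(G) ≈ 37.483545848.
Lovász sandwich 37 ≤ 75*cos(pi/75)/(cos(pi/75) + 1) ≤ 38: both strict.

75*cos(pi/75)/(cos(pi/75) + 1)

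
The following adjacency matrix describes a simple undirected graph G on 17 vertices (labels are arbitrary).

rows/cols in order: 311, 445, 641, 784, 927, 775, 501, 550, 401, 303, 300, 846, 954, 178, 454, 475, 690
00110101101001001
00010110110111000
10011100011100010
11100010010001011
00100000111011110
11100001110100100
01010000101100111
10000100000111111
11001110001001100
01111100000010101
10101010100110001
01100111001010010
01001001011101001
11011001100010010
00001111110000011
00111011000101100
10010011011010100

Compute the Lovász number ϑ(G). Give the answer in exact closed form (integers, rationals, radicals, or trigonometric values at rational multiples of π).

Vertex 300 has 8 neighbors: 311, 641, 927, 501, 401, 846, 954, 690.
Vertex 690 has 8 neighbors: 311, 784, 501, 550, 303, 300, 954, 454.
Vertex 784 has 8 neighbors: 311, 445, 641, 501, 303, 178, 475, 690.
N(303) = {445, 641, 784, 927, 775, 954, 454, 690}, |N(303)| = 8.
G on 17 vertices is 8-regular; SR(17,8,3,4) — a Paley graph.
A has 3 distinct eigenvalues ≈ [8.0, 1.56155, -2.56155].
Lovász (edge-transitive): ϑ = −17·(-sqrt(17)/2 - 1/2)/((8)−(-sqrt(17)/2 - 1/2)) = sqrt(17).
≈ 4.12310563 (to 8 d.p.).

sqrt(17)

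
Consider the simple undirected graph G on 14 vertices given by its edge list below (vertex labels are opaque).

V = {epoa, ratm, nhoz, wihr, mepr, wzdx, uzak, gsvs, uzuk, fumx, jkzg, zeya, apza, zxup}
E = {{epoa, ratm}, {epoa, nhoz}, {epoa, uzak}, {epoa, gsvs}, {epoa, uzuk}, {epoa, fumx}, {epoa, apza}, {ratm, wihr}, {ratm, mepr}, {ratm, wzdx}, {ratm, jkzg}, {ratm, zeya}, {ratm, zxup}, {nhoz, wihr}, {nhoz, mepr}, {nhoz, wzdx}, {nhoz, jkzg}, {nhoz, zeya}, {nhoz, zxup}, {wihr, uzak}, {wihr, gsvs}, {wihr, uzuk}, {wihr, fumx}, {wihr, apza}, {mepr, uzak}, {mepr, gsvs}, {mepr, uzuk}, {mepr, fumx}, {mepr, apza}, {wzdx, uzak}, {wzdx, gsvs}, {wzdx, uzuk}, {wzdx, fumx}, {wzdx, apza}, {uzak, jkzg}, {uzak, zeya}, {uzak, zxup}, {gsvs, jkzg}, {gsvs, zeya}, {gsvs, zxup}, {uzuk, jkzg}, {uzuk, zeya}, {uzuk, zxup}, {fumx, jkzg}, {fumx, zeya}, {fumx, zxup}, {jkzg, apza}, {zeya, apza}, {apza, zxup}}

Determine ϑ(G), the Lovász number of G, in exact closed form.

7

Vertex nhoz has 7 neighbors: epoa, wihr, mepr, wzdx, jkzg, zeya, zxup.
Vertex zxup has 7 neighbors: ratm, nhoz, uzak, gsvs, uzuk, fumx, apza.
Vertex fumx has 7 neighbors: epoa, wihr, mepr, wzdx, jkzg, zeya, zxup.
N(ratm) = {epoa, wihr, mepr, wzdx, jkzg, zeya, zxup}, |N(ratm)| = 7.
K_{7,7} (perfect); ϑ(G) = α(G) = max{7,7} = 7.
Numerically 7.000000000.
Sandwich: α(G)=7 ≤ ϑ(G)=7 ≤ χ(Ḡ)=7 (collapsed).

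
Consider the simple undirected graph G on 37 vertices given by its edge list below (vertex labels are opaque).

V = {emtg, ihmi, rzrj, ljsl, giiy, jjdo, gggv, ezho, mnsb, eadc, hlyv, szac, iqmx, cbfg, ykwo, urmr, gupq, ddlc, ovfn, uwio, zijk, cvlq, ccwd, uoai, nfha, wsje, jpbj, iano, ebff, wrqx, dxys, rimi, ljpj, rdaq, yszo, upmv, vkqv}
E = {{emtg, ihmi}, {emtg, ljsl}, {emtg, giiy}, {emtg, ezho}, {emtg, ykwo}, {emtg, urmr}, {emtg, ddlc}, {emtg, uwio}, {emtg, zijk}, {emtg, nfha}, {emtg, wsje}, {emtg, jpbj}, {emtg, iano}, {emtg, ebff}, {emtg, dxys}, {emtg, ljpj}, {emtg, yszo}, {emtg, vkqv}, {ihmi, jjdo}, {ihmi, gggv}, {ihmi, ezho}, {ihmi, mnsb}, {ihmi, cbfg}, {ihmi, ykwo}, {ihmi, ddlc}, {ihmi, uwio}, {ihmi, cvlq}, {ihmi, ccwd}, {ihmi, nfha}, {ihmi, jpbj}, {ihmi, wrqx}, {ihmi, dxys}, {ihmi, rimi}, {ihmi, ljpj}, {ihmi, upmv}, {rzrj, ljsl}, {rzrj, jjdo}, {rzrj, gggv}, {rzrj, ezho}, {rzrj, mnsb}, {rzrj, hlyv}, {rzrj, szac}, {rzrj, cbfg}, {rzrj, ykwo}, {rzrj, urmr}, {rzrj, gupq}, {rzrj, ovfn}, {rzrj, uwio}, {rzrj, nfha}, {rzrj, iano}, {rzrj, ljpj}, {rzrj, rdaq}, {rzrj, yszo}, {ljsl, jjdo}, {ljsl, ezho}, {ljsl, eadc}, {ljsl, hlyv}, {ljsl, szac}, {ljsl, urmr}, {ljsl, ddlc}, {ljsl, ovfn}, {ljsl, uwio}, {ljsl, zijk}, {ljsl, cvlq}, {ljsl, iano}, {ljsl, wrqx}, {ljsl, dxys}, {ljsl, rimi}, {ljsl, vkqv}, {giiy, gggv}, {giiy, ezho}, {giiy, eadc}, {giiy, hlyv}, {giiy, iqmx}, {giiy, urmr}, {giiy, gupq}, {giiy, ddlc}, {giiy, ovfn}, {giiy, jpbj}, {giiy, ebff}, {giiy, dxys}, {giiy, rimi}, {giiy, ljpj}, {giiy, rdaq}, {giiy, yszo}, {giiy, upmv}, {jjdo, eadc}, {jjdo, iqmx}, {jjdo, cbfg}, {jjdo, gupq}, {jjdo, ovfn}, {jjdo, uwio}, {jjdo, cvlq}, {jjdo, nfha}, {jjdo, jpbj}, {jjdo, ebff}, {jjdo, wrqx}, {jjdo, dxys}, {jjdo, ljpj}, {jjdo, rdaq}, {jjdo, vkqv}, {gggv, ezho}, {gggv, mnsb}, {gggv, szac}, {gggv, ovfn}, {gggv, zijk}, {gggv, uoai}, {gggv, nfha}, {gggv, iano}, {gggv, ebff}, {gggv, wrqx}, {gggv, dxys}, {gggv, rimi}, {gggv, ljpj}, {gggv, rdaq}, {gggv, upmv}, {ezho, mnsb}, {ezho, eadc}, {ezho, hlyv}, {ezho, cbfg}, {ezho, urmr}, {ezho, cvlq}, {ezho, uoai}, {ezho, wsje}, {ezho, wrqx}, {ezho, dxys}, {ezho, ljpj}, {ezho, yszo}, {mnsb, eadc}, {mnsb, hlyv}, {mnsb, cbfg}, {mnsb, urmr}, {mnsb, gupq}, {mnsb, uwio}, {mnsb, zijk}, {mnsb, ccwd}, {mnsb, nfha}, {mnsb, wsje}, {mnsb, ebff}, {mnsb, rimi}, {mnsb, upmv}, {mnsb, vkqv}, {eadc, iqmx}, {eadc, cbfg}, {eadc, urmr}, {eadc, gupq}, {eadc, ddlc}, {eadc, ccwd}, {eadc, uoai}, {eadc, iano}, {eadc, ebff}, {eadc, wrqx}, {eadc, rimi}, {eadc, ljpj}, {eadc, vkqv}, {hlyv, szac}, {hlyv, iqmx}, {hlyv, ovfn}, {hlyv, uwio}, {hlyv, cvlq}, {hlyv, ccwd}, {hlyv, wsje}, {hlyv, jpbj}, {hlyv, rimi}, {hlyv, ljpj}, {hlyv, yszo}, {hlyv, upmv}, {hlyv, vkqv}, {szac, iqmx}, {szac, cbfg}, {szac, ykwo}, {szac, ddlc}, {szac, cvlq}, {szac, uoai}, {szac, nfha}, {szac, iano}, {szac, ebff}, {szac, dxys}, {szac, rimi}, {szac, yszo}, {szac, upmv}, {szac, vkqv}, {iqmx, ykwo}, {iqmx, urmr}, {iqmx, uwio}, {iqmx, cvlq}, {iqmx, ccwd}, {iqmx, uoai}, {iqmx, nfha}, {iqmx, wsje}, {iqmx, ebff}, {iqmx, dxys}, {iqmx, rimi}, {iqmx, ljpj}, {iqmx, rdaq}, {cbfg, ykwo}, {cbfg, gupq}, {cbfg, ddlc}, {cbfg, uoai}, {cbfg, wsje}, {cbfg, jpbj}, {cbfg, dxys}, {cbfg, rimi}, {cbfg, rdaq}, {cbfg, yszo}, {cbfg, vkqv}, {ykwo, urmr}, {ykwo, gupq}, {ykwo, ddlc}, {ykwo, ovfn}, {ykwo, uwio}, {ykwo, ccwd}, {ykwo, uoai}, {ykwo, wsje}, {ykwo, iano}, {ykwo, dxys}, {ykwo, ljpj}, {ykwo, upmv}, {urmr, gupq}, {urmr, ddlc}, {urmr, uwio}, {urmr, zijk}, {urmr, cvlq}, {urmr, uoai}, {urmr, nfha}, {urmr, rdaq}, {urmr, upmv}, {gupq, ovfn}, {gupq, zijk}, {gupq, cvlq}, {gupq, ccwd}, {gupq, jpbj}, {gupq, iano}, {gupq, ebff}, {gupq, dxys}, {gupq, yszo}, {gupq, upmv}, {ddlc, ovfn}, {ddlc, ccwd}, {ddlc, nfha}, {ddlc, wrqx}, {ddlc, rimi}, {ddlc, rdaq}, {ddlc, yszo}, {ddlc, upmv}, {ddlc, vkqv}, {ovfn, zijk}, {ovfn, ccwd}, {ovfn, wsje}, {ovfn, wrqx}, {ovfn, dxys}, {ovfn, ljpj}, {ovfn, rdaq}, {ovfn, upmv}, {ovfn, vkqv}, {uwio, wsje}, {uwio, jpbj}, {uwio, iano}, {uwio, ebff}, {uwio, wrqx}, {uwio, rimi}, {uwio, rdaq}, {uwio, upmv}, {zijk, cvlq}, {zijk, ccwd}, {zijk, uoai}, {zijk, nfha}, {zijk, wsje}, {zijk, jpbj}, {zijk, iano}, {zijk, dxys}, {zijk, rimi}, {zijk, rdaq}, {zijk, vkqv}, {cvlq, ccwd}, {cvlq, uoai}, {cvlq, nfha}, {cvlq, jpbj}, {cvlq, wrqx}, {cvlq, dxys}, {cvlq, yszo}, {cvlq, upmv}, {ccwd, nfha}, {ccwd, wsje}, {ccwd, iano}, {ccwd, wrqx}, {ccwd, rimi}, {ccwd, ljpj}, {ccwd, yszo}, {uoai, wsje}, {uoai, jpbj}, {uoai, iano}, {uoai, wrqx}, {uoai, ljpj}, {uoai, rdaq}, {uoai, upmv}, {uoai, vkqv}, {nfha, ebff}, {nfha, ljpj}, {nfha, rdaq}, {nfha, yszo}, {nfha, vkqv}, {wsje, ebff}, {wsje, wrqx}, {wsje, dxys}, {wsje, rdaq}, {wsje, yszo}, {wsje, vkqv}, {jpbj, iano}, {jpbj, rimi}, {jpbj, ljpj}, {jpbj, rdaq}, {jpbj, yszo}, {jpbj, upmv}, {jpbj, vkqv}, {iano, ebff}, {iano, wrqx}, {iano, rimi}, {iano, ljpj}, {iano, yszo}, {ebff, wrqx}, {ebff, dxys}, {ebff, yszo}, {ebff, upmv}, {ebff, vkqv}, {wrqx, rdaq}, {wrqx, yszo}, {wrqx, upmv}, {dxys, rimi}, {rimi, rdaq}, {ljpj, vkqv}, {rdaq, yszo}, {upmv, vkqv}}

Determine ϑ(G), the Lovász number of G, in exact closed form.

sqrt(37)

Vertex iano has 18 neighbors: emtg, rzrj, ljsl, gggv, eadc, szac, ykwo, gupq, uwio, zijk, ccwd, uoai, jpbj, ebff, wrqx, rimi, ljpj, yszo.
deg(zijk) = 18; N(zijk) = {emtg, ljsl, gggv, mnsb, urmr, gupq, ovfn, cvlq, ccwd, uoai, nfha, wsje, jpbj, iano, dxys, rimi, rdaq, vkqv}.
N(jpbj) = {emtg, ihmi, giiy, jjdo, hlyv, cbfg, gupq, uwio, zijk, cvlq, uoai, iano, rimi, ljpj, rdaq, yszo, upmv, vkqv}, |N(jpbj)| = 18.
Vertex dxys has 18 neighbors: emtg, ihmi, ljsl, giiy, jjdo, gggv, ezho, szac, iqmx, cbfg, ykwo, gupq, ovfn, zijk, cvlq, wsje, ebff, rimi.
deg(v) = 18 for all v (|V|=37); strongly regular (37,18,8,9).
Distinct eigenvalues (to 6 d.p.): [18.0, 2.541381, -3.541381].
Lovász (edge-transitive): ϑ = −37·(-sqrt(37)/2 - 1/2)/((18)−(-sqrt(37)/2 - 1/2)) = sqrt(37).
= 6.0827625… (decimal).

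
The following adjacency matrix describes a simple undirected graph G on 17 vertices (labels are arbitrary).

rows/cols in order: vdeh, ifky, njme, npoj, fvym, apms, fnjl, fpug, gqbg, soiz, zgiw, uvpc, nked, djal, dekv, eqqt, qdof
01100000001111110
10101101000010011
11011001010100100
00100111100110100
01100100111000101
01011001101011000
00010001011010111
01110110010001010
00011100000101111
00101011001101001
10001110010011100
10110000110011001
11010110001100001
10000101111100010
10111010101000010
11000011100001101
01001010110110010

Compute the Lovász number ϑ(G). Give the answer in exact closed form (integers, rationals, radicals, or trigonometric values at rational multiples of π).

sqrt(17)

deg(dekv) = 8; N(dekv) = {vdeh, njme, npoj, fvym, fnjl, gqbg, zgiw, eqqt}.
N(npoj) = {njme, apms, fnjl, fpug, gqbg, uvpc, nked, dekv}, |N(npoj)| = 8.
deg(gqbg) = 8; N(gqbg) = {npoj, fvym, apms, uvpc, djal, dekv, eqqt, qdof}.
deg(apms) = 8; N(apms) = {ifky, npoj, fvym, fpug, gqbg, zgiw, nked, djal}.
8-regular, N=17; strongly regular (17,8,3,4).
A has 3 distinct eigenvalues ≈ [8.0, 1.561553, -2.561553].
Lovász: ϑ = −17(-sqrt(17)/2 - 1/2)/(8+-(-sqrt(17)/2 - 1/2)) = sqrt(17).
Numerically 4.1231056.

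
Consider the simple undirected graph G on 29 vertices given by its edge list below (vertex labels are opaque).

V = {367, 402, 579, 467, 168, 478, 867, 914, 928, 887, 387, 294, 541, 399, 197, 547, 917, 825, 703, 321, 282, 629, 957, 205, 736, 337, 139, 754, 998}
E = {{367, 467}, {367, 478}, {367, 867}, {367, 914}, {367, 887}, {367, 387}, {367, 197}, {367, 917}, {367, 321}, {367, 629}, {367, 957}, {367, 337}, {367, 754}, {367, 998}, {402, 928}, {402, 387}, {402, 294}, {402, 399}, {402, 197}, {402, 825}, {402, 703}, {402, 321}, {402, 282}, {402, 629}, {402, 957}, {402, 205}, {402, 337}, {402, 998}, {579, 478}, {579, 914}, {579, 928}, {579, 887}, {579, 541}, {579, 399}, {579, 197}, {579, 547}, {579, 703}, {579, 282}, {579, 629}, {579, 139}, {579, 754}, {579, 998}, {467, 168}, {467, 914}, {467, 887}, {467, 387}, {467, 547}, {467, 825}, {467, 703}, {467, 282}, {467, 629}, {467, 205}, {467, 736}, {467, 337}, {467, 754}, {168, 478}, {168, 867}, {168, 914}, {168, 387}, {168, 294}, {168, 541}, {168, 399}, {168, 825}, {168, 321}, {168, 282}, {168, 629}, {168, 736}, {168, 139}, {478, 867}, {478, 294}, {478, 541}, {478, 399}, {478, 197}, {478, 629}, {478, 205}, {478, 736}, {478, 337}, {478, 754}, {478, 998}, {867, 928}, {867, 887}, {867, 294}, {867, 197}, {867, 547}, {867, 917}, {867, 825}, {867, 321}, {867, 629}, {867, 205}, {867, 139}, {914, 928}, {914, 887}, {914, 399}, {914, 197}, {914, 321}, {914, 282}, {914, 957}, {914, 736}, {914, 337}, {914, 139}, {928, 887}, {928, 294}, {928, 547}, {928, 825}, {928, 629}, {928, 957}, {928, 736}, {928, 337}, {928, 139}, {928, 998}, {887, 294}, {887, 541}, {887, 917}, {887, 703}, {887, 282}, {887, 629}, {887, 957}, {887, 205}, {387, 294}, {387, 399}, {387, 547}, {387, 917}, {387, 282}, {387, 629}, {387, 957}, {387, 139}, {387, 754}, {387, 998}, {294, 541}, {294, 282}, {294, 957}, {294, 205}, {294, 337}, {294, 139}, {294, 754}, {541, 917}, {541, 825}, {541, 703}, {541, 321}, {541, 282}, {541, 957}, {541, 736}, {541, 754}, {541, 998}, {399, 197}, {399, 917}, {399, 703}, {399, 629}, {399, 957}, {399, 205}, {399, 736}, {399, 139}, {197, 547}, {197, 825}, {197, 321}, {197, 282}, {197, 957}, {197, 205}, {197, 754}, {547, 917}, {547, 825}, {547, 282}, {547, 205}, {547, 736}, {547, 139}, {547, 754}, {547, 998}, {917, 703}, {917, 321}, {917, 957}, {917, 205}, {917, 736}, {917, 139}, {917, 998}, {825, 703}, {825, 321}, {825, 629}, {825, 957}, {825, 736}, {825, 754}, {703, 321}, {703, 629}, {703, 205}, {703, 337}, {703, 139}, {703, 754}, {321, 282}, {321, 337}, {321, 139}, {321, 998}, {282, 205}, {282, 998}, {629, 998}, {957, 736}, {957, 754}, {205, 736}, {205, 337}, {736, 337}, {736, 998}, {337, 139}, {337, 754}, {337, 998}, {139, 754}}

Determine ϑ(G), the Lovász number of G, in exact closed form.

Vertex 887 has 14 neighbors: 367, 579, 467, 867, 914, 928, 294, 541, 917, 703, 282, 629, 957, 205.
deg(387) = 14; N(387) = {367, 402, 467, 168, 294, 399, 547, 917, 282, 629, 957, 139, 754, 998}.
deg(294) = 14; N(294) = {402, 168, 478, 867, 928, 887, 387, 541, 282, 957, 205, 337, 139, 754}.
N(914) = {367, 579, 467, 168, 928, 887, 399, 197, 321, 282, 957, 736, 337, 139}, |N(914)| = 14.
29-vertex 14-regular graph: SR(29,14,6,7) — a Paley graph.
spec(A) ≈ [14.0, 2.19258, -3.19258] (distinct, 5 d.p.).
With N=29: ϑ(G) = 29·(-(-sqrt(29)/2 - 1/2))/(14−(-sqrt(29)/2 - 1/2)) = sqrt(29).
ϑ(G) ≈ 5.38516.

sqrt(29)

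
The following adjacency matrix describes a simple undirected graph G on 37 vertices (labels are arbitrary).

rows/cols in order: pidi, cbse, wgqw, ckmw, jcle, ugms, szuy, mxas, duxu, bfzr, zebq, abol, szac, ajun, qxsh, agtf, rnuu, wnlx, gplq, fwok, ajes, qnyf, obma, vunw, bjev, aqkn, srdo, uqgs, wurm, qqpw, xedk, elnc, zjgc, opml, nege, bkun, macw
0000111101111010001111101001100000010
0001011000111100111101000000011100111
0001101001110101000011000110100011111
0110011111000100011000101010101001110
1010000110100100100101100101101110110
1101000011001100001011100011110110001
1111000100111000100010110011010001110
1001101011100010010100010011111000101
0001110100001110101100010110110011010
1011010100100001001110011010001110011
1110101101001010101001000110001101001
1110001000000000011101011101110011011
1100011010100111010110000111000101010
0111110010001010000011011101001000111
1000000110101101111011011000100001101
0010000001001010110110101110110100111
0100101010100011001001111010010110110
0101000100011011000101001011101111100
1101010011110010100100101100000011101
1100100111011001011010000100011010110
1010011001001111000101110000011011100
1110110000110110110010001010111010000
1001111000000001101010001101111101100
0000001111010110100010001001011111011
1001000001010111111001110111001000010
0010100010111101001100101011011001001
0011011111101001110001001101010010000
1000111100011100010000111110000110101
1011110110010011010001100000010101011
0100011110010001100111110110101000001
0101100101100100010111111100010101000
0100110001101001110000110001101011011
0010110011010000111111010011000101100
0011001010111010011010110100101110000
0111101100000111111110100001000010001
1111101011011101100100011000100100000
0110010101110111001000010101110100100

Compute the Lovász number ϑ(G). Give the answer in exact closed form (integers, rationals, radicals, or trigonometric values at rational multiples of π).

deg(wgqw) = 18; N(wgqw) = {ckmw, jcle, szuy, bfzr, zebq, abol, ajun, agtf, ajes, qnyf, aqkn, srdo, wurm, zjgc, opml, nege, bkun, macw}.
N(bjev) = {pidi, ckmw, bfzr, abol, ajun, qxsh, agtf, rnuu, wnlx, gplq, qnyf, obma, vunw, aqkn, srdo, uqgs, xedk, bkun}, |N(bjev)| = 18.
deg(szac) = 18; N(szac) = {pidi, cbse, ugms, szuy, duxu, zebq, ajun, qxsh, agtf, wnlx, fwok, ajes, aqkn, srdo, uqgs, elnc, opml, bkun}.
N(ajes) = {pidi, wgqw, ugms, szuy, bfzr, szac, ajun, qxsh, agtf, fwok, qnyf, obma, vunw, qqpw, xedk, zjgc, opml, nege}, |N(ajes)| = 18.
18-regular, N=37; SR(37,18,8,9) — a Paley graph.
A has 3 distinct eigenvalues ≈ [18.0, 2.5414, -3.5414].
−37·(-sqrt(37)/2 - 1/2) / ((18)−(-sqrt(37)/2 - 1/2)) = sqrt(37) = ϑ(G).
ϑ(G) ≈ 6.08276.

sqrt(37)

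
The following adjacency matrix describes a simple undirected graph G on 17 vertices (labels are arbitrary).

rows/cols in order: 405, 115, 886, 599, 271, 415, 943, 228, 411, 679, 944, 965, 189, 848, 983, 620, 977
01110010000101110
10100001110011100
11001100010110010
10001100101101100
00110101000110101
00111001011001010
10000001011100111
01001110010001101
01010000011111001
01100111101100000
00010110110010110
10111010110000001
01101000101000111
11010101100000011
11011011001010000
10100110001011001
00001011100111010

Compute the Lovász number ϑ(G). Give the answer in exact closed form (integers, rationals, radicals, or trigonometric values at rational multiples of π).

sqrt(17)

Vertex 848 has 8 neighbors: 405, 115, 599, 415, 228, 411, 620, 977.
N(405) = {115, 886, 599, 943, 965, 848, 983, 620}, |N(405)| = 8.
Vertex 965 has 8 neighbors: 405, 886, 599, 271, 943, 411, 679, 977.
N(599) = {405, 271, 415, 411, 944, 965, 848, 983}, |N(599)| = 8.
Regular of degree 8 on 17 vertices: Paley(17): SR with (k,λ,μ)=(8,3,4).
spec(A) ≈ [8.0, 1.562, -2.562] (distinct, 3 d.p.).
λ_max=8, λ_min=-sqrt(17)/2 - 1/2; ϑ = −17·λ_min/(λ_max−λ_min) = sqrt(17).
Numerically 4.123105626.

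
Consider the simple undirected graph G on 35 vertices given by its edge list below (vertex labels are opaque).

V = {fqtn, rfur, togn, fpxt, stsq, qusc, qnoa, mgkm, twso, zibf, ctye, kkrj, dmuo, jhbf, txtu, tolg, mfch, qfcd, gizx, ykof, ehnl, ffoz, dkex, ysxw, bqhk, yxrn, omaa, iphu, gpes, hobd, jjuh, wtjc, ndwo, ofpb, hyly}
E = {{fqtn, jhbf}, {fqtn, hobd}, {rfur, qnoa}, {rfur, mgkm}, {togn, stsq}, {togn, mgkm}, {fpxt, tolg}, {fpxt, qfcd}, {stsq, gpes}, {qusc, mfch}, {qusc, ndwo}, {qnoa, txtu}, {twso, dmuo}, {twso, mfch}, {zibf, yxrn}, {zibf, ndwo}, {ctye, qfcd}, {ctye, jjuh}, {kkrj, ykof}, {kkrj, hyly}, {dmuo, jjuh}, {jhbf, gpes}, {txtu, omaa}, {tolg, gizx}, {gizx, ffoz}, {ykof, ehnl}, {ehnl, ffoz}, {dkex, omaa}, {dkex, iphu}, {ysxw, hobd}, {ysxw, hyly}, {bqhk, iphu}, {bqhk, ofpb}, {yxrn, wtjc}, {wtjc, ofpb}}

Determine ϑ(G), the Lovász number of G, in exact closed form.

35*cos(pi/35)/(cos(pi/35) + 1)

N(twso) = {dmuo, mfch}, |N(twso)| = 2.
N(gpes) = {stsq, jhbf}, |N(gpes)| = 2.
N(iphu) = {dkex, bqhk}, |N(iphu)| = 2.
N(qusc) = {mfch, ndwo}, |N(qusc)| = 2.
G on 35 vertices is 2-regular; this is C_{35}, the 35-cycle.
The 18 distinct eigenvalues: [2.0, 1.9679, 1.8725, 1.7169, 1.5061, 1.247, 0.9477, 0.618, 0.2685, -0.0897, -0.445, -0.7861, -1.1018, -1.3821, -1.618, -1.8019, -1.9279, -1.9919].
λ_max=2, λ_min=-2*cos(pi/35); ϑ = −35·λ_min/(λ_max−λ_min) = 35*cos(pi/35)/(cos(pi/35) + 1).
≈ 17.464704 (to 6 d.p.).
α=17, χ(Ḡ)=18; ϑ=35*cos(pi/35)/(cos(pi/35) + 1) lies between (both strict).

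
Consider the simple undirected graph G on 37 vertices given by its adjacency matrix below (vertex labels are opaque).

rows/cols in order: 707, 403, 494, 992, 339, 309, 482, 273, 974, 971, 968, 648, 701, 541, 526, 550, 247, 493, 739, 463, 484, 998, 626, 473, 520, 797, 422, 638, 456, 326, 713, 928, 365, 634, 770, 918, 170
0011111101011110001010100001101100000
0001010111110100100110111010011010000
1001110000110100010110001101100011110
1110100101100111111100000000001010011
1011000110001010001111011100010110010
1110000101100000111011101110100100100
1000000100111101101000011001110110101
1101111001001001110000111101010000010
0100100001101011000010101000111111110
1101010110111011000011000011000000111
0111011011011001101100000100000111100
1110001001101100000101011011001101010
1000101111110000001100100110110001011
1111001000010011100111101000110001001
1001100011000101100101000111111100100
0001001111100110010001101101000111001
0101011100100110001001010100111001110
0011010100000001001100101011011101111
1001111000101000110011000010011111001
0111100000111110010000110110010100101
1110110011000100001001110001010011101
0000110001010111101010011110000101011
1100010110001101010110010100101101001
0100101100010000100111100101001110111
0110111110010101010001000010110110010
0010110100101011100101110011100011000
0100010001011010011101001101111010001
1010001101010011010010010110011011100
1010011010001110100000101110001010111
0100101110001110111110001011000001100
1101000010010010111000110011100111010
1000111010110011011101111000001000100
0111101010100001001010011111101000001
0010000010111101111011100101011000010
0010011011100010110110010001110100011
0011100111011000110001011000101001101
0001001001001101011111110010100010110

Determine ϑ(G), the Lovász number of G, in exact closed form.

sqrt(37)

Vertex 928 has 18 neighbors: 707, 339, 309, 482, 974, 968, 648, 526, 550, 493, 739, 463, 998, 626, 473, 520, 713, 770.
N(403) = {992, 309, 273, 974, 971, 968, 648, 541, 247, 463, 484, 626, 473, 520, 422, 326, 713, 365}, |N(403)| = 18.
deg(974) = 18; N(974) = {403, 339, 971, 968, 701, 526, 550, 484, 626, 520, 456, 326, 713, 928, 365, 634, 770, 918}.
Vertex 493 has 18 neighbors: 494, 992, 309, 273, 550, 739, 463, 626, 520, 422, 638, 326, 713, 928, 634, 770, 918, 170.
18-regular, N=37; SR(37,18,8,9) — a Paley graph.
Distinct eigenvalues (to 6 d.p.): [18.0, 2.541381, -3.541381].
With N=37: ϑ(G) = 37·(-(-sqrt(37)/2 - 1/2))/(18−(-sqrt(37)/2 - 1/2)) = sqrt(37).
ϑ(G) ≈ 6.08276253.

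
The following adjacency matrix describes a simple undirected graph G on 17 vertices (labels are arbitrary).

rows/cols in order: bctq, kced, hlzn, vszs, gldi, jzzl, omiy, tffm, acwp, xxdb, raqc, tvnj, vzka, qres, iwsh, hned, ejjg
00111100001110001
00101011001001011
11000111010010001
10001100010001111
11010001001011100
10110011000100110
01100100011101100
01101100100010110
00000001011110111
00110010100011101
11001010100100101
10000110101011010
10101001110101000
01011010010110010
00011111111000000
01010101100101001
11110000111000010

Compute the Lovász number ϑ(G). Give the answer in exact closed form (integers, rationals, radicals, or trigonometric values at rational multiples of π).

Vertex gldi has 8 neighbors: bctq, kced, vszs, tffm, raqc, vzka, qres, iwsh.
Vertex jzzl has 8 neighbors: bctq, hlzn, vszs, omiy, tffm, tvnj, iwsh, hned.
Vertex kced has 8 neighbors: hlzn, gldi, omiy, tffm, raqc, qres, hned, ejjg.
deg(qres) = 8; N(qres) = {kced, vszs, gldi, omiy, xxdb, tvnj, vzka, hned}.
G on 17 vertices is 8-regular; strongly regular (17,8,3,4).
A has 3 distinct eigenvalues ≈ [8.0, 1.56155, -2.56155].
Lovász (edge-transitive): ϑ = −17·(-sqrt(17)/2 - 1/2)/((8)−(-sqrt(17)/2 - 1/2)) = sqrt(17).
ϑ(G) ≈ 4.12311.

sqrt(17)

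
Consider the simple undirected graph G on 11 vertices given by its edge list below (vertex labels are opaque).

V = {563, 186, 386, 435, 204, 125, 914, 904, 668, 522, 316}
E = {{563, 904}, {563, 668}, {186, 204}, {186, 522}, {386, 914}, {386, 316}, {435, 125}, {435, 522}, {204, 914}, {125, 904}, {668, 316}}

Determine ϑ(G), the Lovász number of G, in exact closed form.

deg(668) = 2; N(668) = {563, 316}.
deg(125) = 2; N(125) = {435, 904}.
Vertex 914 has 2 neighbors: 386, 204.
Vertex 186 has 2 neighbors: 204, 522.
G on 11 vertices is 2-regular; connected 2-regular on 11 ⇒ C_{11}.
A has 6 distinct eigenvalues ≈ [2.0, 1.6825, 0.8308, -0.2846, -1.3097, -1.919].
Lovász (edge-transitive): ϑ = −11·(-2*cos(pi/11))/((2)−(-2*cos(pi/11))) = 11*cos(pi/11)/(cos(pi/11) + 1).
= 5.3863029… (decimal).
Check 5 ≤ 11*cos(pi/11)/(cos(pi/11) + 1) ≤ 6: both strict.

11*cos(pi/11)/(cos(pi/11) + 1)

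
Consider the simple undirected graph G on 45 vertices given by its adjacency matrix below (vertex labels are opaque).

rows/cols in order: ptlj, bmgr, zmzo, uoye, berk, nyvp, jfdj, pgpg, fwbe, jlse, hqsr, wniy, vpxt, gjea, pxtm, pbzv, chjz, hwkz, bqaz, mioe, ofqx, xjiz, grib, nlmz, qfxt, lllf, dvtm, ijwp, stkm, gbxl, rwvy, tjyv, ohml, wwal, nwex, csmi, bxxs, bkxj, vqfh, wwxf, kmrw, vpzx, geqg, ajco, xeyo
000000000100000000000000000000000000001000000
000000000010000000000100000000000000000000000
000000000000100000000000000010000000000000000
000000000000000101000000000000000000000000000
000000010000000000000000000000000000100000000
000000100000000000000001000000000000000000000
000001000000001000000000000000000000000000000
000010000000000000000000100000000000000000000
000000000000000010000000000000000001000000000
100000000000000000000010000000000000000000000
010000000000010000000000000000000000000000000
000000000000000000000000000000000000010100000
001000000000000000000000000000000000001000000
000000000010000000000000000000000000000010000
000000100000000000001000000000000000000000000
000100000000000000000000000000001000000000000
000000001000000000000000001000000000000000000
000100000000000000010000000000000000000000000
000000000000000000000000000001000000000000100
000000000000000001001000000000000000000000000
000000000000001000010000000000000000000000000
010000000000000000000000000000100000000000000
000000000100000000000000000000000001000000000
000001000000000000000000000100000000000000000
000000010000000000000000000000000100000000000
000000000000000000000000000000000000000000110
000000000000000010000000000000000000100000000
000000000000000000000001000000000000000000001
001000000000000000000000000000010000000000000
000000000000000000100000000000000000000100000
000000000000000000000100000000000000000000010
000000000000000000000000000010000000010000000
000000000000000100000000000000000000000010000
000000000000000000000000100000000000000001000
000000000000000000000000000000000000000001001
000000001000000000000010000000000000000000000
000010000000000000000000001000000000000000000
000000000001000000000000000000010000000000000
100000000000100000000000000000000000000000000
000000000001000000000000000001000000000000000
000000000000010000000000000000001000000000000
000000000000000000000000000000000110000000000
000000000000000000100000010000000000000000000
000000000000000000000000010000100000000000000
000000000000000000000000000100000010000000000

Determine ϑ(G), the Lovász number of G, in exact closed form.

45*cos(pi/45)/(cos(pi/45) + 1)

N(xjiz) = {bmgr, rwvy}, |N(xjiz)| = 2.
deg(xeyo) = 2; N(xeyo) = {ijwp, nwex}.
Vertex bxxs has 2 neighbors: berk, dvtm.
Vertex gjea has 2 neighbors: hqsr, kmrw.
G on 45 vertices is 2-regular; a single 45-cycle (edge-transitive).
Distinct eigenvalues (to 3 d.p.): [2.0, 1.981, 1.923, 1.827, 1.696, 1.532, 1.338, 1.118, 0.877, 0.618, 0.347, 0.07, -0.209, -0.484, -0.749, -1.0, -1.231, -1.439, -1.618, -1.766, -1.879, -1.956, -1.995].
Lovász (edge-transitive): ϑ = −45·(-2*cos(pi/45))/((2)−(-2*cos(pi/45))) = 45*cos(pi/45)/(cos(pi/45) + 1).
≈ 22.472562147 (to 9 d.p.).
Sandwich: α(G)=22 ≤ ϑ(G)=45*cos(pi/45)/(cos(pi/45) + 1) ≤ χ(Ḡ)=23 (both strict).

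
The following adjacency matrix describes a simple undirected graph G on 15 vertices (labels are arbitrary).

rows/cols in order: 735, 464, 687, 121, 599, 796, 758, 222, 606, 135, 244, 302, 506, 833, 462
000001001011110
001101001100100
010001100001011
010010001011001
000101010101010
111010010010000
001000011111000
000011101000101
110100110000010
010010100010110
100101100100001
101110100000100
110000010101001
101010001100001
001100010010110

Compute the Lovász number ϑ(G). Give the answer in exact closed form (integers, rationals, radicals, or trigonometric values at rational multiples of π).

5

Vertex 796 has 6 neighbors: 735, 464, 687, 599, 222, 244.
N(244) = {735, 121, 796, 758, 135, 462}, |N(244)| = 6.
N(222) = {599, 796, 758, 606, 506, 462}, |N(222)| = 6.
Vertex 464 has 6 neighbors: 687, 121, 796, 606, 135, 506.
deg(v) = 6 for all v (|V|=15); this is K(6,2), the Kneser graph.
spec(A) ≈ [6.0, 1.0, -3.0] (distinct, 3 d.p.).
λ_max=6, λ_min=-3; ϑ = −15·λ_min/(λ_max−λ_min) = 5.
ϑ(G) ≈ 5.00000.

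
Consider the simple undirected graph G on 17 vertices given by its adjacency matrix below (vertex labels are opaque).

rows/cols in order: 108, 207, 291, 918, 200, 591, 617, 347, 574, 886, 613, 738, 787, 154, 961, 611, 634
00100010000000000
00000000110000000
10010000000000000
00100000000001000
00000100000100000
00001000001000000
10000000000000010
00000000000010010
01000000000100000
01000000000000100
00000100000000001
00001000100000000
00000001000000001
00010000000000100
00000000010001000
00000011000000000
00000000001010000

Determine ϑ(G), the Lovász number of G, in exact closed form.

Vertex 207 has 2 neighbors: 574, 886.
Vertex 613 has 2 neighbors: 591, 634.
deg(738) = 2; N(738) = {200, 574}.
N(611) = {617, 347}, |N(611)| = 2.
17-vertex 2-regular graph: a single 17-cycle (edge-transitive).
spec(A) ≈ [2.0, 1.865, 1.478, 0.891, 0.185, -0.547, -1.205, -1.7, -1.966] (distinct, 3 d.p.).
ϑ = −N·λ_min/(λ_max−λ_min) = −17·(-2*cos(pi/17))/(2−(-2*cos(pi/17))) = 17*cos(pi/17)/(cos(pi/17) + 1).
ϑ(G) ≈ 8.4270.
8 ≤ 17*cos(pi/17)/(cos(pi/17) + 1) ≤ 9: both strict.

17*cos(pi/17)/(cos(pi/17) + 1)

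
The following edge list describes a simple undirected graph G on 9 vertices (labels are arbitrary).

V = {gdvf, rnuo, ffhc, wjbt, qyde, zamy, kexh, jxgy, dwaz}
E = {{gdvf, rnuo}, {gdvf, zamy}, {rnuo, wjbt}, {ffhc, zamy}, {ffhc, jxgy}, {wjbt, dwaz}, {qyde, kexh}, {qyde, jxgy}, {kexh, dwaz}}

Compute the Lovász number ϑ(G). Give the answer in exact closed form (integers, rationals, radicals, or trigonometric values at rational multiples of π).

Vertex rnuo has 2 neighbors: gdvf, wjbt.
N(qyde) = {kexh, jxgy}, |N(qyde)| = 2.
N(jxgy) = {ffhc, qyde}, |N(jxgy)| = 2.
deg(gdvf) = 2; N(gdvf) = {rnuo, zamy}.
2-regular, N=9; a single 9-cycle (edge-transitive).
Distinct eigenvalues (to 5 d.p.): [2.0, 1.53209, 0.3473, -1.0, -1.87939].
Lovász: ϑ = −9(-2*cos(pi/9))/(2+-(-1)*2*cos(pi/9)) = 9*cos(pi/9)/(cos(pi/9) + 1).
ϑ(G) ≈ 4.3601.
Lovász sandwich 4 ≤ 9*cos(pi/9)/(cos(pi/9) + 1) ≤ 5: both strict.

9*cos(pi/9)/(cos(pi/9) + 1)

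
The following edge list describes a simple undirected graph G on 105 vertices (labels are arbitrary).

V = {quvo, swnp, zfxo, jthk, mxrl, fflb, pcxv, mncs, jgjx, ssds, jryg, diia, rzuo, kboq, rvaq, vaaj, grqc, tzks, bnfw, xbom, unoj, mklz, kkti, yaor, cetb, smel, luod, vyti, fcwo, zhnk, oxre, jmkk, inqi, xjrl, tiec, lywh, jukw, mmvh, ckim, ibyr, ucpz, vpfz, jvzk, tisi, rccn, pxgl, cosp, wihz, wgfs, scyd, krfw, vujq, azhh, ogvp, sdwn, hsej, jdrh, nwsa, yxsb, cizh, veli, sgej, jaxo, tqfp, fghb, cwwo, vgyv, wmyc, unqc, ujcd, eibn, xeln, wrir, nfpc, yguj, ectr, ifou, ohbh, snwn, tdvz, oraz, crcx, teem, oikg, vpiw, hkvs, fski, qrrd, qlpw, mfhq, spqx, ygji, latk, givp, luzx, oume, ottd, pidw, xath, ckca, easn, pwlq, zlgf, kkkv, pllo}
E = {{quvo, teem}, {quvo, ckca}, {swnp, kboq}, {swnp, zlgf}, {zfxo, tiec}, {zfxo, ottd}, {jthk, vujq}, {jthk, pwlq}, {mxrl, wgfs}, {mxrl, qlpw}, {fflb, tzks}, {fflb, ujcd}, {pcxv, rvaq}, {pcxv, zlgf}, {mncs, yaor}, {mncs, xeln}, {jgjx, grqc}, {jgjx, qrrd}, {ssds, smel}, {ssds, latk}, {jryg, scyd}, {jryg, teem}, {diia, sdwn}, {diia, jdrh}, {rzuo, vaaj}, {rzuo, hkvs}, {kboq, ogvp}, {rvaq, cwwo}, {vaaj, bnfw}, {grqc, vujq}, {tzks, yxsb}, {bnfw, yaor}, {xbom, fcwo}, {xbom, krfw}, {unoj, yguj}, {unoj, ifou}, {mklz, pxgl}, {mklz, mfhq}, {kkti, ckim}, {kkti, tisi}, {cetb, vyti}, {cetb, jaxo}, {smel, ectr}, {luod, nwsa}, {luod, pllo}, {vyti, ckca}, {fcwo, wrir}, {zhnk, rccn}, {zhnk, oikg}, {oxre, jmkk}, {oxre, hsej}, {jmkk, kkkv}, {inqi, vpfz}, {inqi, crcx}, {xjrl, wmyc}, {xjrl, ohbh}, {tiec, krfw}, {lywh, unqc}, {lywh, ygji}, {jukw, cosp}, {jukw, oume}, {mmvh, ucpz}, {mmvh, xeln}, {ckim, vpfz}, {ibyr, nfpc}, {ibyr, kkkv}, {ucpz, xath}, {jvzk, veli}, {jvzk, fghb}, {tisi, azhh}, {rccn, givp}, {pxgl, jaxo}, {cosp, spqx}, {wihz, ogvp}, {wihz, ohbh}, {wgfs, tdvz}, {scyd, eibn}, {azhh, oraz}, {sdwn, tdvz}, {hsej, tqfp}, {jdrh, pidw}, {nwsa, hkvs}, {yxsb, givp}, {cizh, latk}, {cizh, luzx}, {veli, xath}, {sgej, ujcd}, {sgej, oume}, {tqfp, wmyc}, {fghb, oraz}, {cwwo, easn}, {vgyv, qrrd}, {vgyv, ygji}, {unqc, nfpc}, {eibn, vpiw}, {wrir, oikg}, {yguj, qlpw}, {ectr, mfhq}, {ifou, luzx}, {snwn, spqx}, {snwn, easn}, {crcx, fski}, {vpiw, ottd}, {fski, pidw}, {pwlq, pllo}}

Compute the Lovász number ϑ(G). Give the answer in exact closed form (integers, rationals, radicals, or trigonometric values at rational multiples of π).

105*cos(pi/105)/(cos(pi/105) + 1)

N(ohbh) = {xjrl, wihz}, |N(ohbh)| = 2.
N(jvzk) = {veli, fghb}, |N(jvzk)| = 2.
Vertex xath has 2 neighbors: ucpz, veli.
Vertex mfhq has 2 neighbors: mklz, ectr.
105-vertex 2-regular graph: the odd cycle C_{105}.
The 53 distinct eigenvalues: [2.0, 1.99642, 1.985694, 1.967859, 1.94298, 1.911146, 1.87247, 1.827091, 1.775172, 1.716898, 1.652478, 1.582142, 1.506143, 1.424752, 1.338261, 1.24698, 1.151234, 1.051368, 0.947737, 0.840714, 0.730682, 0.618034, 0.503174, 0.386512, 0.268467, 0.14946, 0.029919, -0.08973, -0.209057, -0.327636, -0.445042, -0.560855, -0.67466, -0.78605, -0.894626, -1.0, -1.101794, -1.199644, -1.293199, -1.382125, -1.466104, -1.544834, -1.618034, -1.685442, -1.746816, -1.801938, -1.850609, -1.892655, -1.927926, -1.956295, -1.977662, -1.991949, -1.999105].
ϑ = −N·λ_min/(λ_max−λ_min) = −105·(-2*cos(pi/105))/(2−(-2*cos(pi/105))) = 105*cos(pi/105)/(cos(pi/105) + 1).
= 52.488249… (decimal).
α=52, χ(Ḡ)=53; ϑ=105*cos(pi/105)/(cos(pi/105) + 1) lies between (both strict).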